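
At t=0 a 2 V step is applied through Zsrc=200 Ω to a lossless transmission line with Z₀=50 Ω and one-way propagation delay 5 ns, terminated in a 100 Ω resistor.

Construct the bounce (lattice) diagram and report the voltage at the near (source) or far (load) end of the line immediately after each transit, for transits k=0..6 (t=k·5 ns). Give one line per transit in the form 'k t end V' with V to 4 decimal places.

0 0 source 0.4000
1 5 load 0.5333
2 10 source 0.6133
3 15 load 0.6400
4 20 source 0.6560
5 25 load 0.6613
6 30 source 0.6645

Γ_L=0.333333, Γ_S=0.600000; launch V₁=2·50/250=0.400000
k=0 src: V=0.4000
k=1 load: inc=0.400000, refl=0.400000·0.333333=0.1333; V=0.000000+0.400000+0.133333=0.5333
k=2 src: inc=0.133333, refl=0.133333·0.600000=0.0800; V=0.400000+0.133333+0.080000=0.6133
k=3 load: inc=0.080000, refl=0.080000·0.333333=0.0267; V=0.533333+0.080000+0.026667=0.6400
k=4 src: inc=0.026667, refl=0.026667·0.600000=0.0160; V=0.613333+0.026667+0.016000=0.6560
k=5 load: inc=0.016000, refl=0.016000·0.333333=0.0053; V=0.640000+0.016000+0.005333=0.6613
k=6 src: inc=0.005333, refl=0.005333·0.600000=0.0032; V=0.656000+0.005333+0.003200=0.6645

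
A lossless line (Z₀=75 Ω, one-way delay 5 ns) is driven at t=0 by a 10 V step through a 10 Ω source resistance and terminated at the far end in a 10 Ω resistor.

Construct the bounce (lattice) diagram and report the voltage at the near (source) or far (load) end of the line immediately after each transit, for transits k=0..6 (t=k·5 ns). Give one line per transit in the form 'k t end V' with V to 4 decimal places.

0 0 source 8.8235
1 5 load 2.0761
2 10 source 7.2359
3 15 load 3.2902
4 20 source 6.3075
5 25 load 4.0001
6 30 source 5.7646

Γ_L=-0.764706, Γ_S=-0.764706; launch V₁=10·75/85=8.823529
k=0 src: V=8.8235
k=1 load: inc=8.823529, refl=8.823529·-0.764706=-6.7474; V=0.000000+8.823529+-6.747405=2.0761
k=2 src: inc=-6.747405, refl=-6.747405·-0.764706=5.1598; V=8.823529+-6.747405+5.159780=7.2359
k=3 load: inc=5.159780, refl=5.159780·-0.764706=-3.9457; V=2.076125+5.159780+-3.945714=3.2902
k=4 src: inc=-3.945714, refl=-3.945714·-0.764706=3.0173; V=7.235905+-3.945714+3.017311=6.3075
k=5 load: inc=3.017311, refl=3.017311·-0.764706=-2.3074; V=3.290190+3.017311+-2.307355=4.0001
k=6 src: inc=-2.307355, refl=-2.307355·-0.764706=1.7644; V=6.307501+-2.307355+1.764448=5.7646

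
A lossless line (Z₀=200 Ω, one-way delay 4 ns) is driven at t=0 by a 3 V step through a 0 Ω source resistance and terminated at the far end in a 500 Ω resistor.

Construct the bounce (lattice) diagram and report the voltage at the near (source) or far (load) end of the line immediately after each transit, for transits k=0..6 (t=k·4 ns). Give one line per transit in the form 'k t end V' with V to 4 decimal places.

0 0 source 3.0000
1 4 load 4.2857
2 8 source 3.0000
3 12 load 2.4490
4 16 source 3.0000
5 20 load 3.2362
6 24 source 3.0000

Γ_L=0.428571, Γ_S=-1.000000; launch V₁=3·200/200=3.000000
k=0 src: V=3.0000
k=1 load: inc=3.000000, refl=3.000000·0.428571=1.2857; V=0.000000+3.000000+1.285714=4.2857
k=2 src: inc=1.285714, refl=1.285714·-1.000000=-1.2857; V=3.000000+1.285714+-1.285714=3.0000
k=3 load: inc=-1.285714, refl=-1.285714·0.428571=-0.5510; V=4.285714+-1.285714+-0.551020=2.4490
k=4 src: inc=-0.551020, refl=-0.551020·-1.000000=0.5510; V=3.000000+-0.551020+0.551020=3.0000
k=5 load: inc=0.551020, refl=0.551020·0.428571=0.2362; V=2.448980+0.551020+0.236152=3.2362
k=6 src: inc=0.236152, refl=0.236152·-1.000000=-0.2362; V=3.000000+0.236152+-0.236152=3.0000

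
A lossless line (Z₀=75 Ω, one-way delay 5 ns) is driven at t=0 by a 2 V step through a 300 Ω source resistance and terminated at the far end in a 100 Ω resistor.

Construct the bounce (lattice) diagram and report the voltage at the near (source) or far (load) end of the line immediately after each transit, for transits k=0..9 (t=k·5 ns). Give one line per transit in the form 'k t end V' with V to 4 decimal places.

Γ_L=0.142857, Γ_S=0.600000; launch V₁=2·75/375=0.400000
k=0 src: V=0.4000
k=1 load: inc=0.400000, refl=0.400000·0.142857=0.0571; V=0.000000+0.400000+0.057143=0.4571
k=2 src: inc=0.057143, refl=0.057143·0.600000=0.0343; V=0.400000+0.057143+0.034286=0.4914
k=3 load: inc=0.034286, refl=0.034286·0.142857=0.0049; V=0.457143+0.034286+0.004898=0.4963
k=4 src: inc=0.004898, refl=0.004898·0.600000=0.0029; V=0.491429+0.004898+0.002939=0.4993
k=5 load: inc=0.002939, refl=0.002939·0.142857=0.0004; V=0.496327+0.002939+0.000420=0.4997
k=6 src: inc=0.000420, refl=0.000420·0.600000=0.0003; V=0.499265+0.000420+0.000252=0.4999
k=7 load: inc=0.000252, refl=0.000252·0.142857=0.0000; V=0.499685+0.000252+0.000036=0.5000
k=8 src: inc=0.000036, refl=0.000036·0.600000=0.0000; V=0.499937+0.000036+0.000022=0.5000
k=9 load: inc=0.000022, refl=0.000022·0.142857=0.0000; V=0.499973+0.000022+0.000003=0.5000

0 0 source 0.4000
1 5 load 0.4571
2 10 source 0.4914
3 15 load 0.4963
4 20 source 0.4993
5 25 load 0.4997
6 30 source 0.4999
7 35 load 0.5000
8 40 source 0.5000
9 45 load 0.5000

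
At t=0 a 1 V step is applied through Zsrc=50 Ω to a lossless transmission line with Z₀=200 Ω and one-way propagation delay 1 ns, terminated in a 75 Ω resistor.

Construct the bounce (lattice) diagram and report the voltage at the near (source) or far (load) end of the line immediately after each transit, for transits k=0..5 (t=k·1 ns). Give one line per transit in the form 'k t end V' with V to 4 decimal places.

Γ_L=-0.454545, Γ_S=-0.600000; launch V₁=1·200/250=0.800000
k=0 src: V=0.8000
k=1 load: inc=0.800000, refl=0.800000·-0.454545=-0.3636; V=0.000000+0.800000+-0.363636=0.4364
k=2 src: inc=-0.363636, refl=-0.363636·-0.600000=0.2182; V=0.800000+-0.363636+0.218182=0.6545
k=3 load: inc=0.218182, refl=0.218182·-0.454545=-0.0992; V=0.436364+0.218182+-0.099174=0.5554
k=4 src: inc=-0.099174, refl=-0.099174·-0.600000=0.0595; V=0.654545+-0.099174+0.059504=0.6149
k=5 load: inc=0.059504, refl=0.059504·-0.454545=-0.0270; V=0.555372+0.059504+-0.027047=0.5878

0 0 source 0.8000
1 1 load 0.4364
2 2 source 0.6545
3 3 load 0.5554
4 4 source 0.6149
5 5 load 0.5878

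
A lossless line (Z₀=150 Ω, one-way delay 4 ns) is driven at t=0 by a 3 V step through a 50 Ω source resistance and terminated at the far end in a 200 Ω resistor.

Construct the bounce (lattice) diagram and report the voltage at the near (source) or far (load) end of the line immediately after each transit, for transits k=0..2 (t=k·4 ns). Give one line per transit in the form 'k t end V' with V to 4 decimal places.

0 0 source 2.2500
1 4 load 2.5714
2 8 source 2.4107

Γ_L=0.142857, Γ_S=-0.500000; launch V₁=3·150/200=2.250000
k=0 src: V=2.2500
k=1 load: inc=2.250000, refl=2.250000·0.142857=0.3214; V=0.000000+2.250000+0.321429=2.5714
k=2 src: inc=0.321429, refl=0.321429·-0.500000=-0.1607; V=2.250000+0.321429+-0.160714=2.4107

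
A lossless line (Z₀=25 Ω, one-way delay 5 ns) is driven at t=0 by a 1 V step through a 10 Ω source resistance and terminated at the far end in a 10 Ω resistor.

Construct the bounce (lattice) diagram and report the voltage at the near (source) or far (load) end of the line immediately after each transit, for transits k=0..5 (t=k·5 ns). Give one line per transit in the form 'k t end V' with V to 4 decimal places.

Γ_L=-0.428571, Γ_S=-0.428571; launch V₁=1·25/35=0.714286
k=0 src: V=0.7143
k=1 load: inc=0.714286, refl=0.714286·-0.428571=-0.3061; V=0.000000+0.714286+-0.306122=0.4082
k=2 src: inc=-0.306122, refl=-0.306122·-0.428571=0.1312; V=0.714286+-0.306122+0.131195=0.5394
k=3 load: inc=0.131195, refl=0.131195·-0.428571=-0.0562; V=0.408163+0.131195+-0.056227=0.4831
k=4 src: inc=-0.056227, refl=-0.056227·-0.428571=0.0241; V=0.539359+-0.056227+0.024097=0.5072
k=5 load: inc=0.024097, refl=0.024097·-0.428571=-0.0103; V=0.483132+0.024097+-0.010327=0.4969

0 0 source 0.7143
1 5 load 0.4082
2 10 source 0.5394
3 15 load 0.4831
4 20 source 0.5072
5 25 load 0.4969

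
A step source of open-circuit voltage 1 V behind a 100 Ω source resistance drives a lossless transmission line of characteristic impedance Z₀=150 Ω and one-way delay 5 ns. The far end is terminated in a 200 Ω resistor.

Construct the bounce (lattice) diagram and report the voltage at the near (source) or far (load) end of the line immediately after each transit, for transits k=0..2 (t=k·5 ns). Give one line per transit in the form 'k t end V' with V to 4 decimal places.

Γ_L=0.142857, Γ_S=-0.200000; launch V₁=1·150/250=0.600000
k=0 src: V=0.6000
k=1 load: inc=0.600000, refl=0.600000·0.142857=0.0857; V=0.000000+0.600000+0.085714=0.6857
k=2 src: inc=0.085714, refl=0.085714·-0.200000=-0.0171; V=0.600000+0.085714+-0.017143=0.6686

0 0 source 0.6000
1 5 load 0.6857
2 10 source 0.6686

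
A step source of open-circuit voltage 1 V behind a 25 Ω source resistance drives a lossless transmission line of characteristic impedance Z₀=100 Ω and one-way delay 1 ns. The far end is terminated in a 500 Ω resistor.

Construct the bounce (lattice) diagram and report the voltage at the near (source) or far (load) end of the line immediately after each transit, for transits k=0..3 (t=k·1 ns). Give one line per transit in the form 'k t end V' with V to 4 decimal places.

Γ_L=0.666667, Γ_S=-0.600000; launch V₁=1·100/125=0.800000
k=0 src: V=0.8000
k=1 load: inc=0.800000, refl=0.800000·0.666667=0.5333; V=0.000000+0.800000+0.533333=1.3333
k=2 src: inc=0.533333, refl=0.533333·-0.600000=-0.3200; V=0.800000+0.533333+-0.320000=1.0133
k=3 load: inc=-0.320000, refl=-0.320000·0.666667=-0.2133; V=1.333333+-0.320000+-0.213333=0.8000

0 0 source 0.8000
1 1 load 1.3333
2 2 source 1.0133
3 3 load 0.8000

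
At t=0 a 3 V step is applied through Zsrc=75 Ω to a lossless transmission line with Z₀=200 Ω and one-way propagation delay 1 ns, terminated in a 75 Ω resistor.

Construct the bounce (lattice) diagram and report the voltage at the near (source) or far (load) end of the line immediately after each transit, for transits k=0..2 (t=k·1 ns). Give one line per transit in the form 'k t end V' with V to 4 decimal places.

0 0 source 2.1818
1 1 load 1.1901
2 2 source 1.6409

Γ_L=-0.454545, Γ_S=-0.454545; launch V₁=3·200/275=2.181818
k=0 src: V=2.1818
k=1 load: inc=2.181818, refl=2.181818·-0.454545=-0.9917; V=0.000000+2.181818+-0.991736=1.1901
k=2 src: inc=-0.991736, refl=-0.991736·-0.454545=0.4508; V=2.181818+-0.991736+0.450789=1.6409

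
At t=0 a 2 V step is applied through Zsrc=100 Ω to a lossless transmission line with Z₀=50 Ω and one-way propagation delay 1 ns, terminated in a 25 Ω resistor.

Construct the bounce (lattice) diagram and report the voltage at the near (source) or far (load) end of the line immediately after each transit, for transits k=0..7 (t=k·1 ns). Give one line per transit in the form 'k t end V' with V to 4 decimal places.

0 0 source 0.6667
1 1 load 0.4444
2 2 source 0.3704
3 3 load 0.3951
4 4 source 0.4033
5 5 load 0.4005
6 6 source 0.3996
7 7 load 0.3999

Γ_L=-0.333333, Γ_S=0.333333; launch V₁=2·50/150=0.666667
k=0 src: V=0.6667
k=1 load: inc=0.666667, refl=0.666667·-0.333333=-0.2222; V=0.000000+0.666667+-0.222222=0.4444
k=2 src: inc=-0.222222, refl=-0.222222·0.333333=-0.0741; V=0.666667+-0.222222+-0.074074=0.3704
k=3 load: inc=-0.074074, refl=-0.074074·-0.333333=0.0247; V=0.444444+-0.074074+0.024691=0.3951
k=4 src: inc=0.024691, refl=0.024691·0.333333=0.0082; V=0.370370+0.024691+0.008230=0.4033
k=5 load: inc=0.008230, refl=0.008230·-0.333333=-0.0027; V=0.395062+0.008230+-0.002743=0.4005
k=6 src: inc=-0.002743, refl=-0.002743·0.333333=-0.0009; V=0.403292+-0.002743+-0.000914=0.3996
k=7 load: inc=-0.000914, refl=-0.000914·-0.333333=0.0003; V=0.400549+-0.000914+0.000305=0.3999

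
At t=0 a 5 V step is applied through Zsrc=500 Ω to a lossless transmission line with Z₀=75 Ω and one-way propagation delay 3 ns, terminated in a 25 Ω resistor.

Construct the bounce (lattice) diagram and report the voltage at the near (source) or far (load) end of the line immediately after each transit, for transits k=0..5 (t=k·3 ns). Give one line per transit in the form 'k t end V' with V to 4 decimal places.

0 0 source 0.6522
1 3 load 0.3261
2 6 source 0.0851
3 9 load 0.2056
4 12 source 0.2946
5 15 load 0.2501

Γ_L=-0.500000, Γ_S=0.739130; launch V₁=5·75/575=0.652174
k=0 src: V=0.6522
k=1 load: inc=0.652174, refl=0.652174·-0.500000=-0.3261; V=0.000000+0.652174+-0.326087=0.3261
k=2 src: inc=-0.326087, refl=-0.326087·0.739130=-0.2410; V=0.652174+-0.326087+-0.241021=0.0851
k=3 load: inc=-0.241021, refl=-0.241021·-0.500000=0.1205; V=0.326087+-0.241021+0.120510=0.2056
k=4 src: inc=0.120510, refl=0.120510·0.739130=0.0891; V=0.085066+0.120510+0.089073=0.2946
k=5 load: inc=0.089073, refl=0.089073·-0.500000=-0.0445; V=0.205577+0.089073+-0.044536=0.2501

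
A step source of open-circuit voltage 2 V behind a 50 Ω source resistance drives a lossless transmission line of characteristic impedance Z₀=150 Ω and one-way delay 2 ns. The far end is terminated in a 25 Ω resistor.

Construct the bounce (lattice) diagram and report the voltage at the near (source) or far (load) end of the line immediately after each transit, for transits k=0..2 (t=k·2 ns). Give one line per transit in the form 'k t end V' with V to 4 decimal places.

Γ_L=-0.714286, Γ_S=-0.500000; launch V₁=2·150/200=1.500000
k=0 src: V=1.5000
k=1 load: inc=1.500000, refl=1.500000·-0.714286=-1.0714; V=0.000000+1.500000+-1.071429=0.4286
k=2 src: inc=-1.071429, refl=-1.071429·-0.500000=0.5357; V=1.500000+-1.071429+0.535714=0.9643

0 0 source 1.5000
1 2 load 0.4286
2 4 source 0.9643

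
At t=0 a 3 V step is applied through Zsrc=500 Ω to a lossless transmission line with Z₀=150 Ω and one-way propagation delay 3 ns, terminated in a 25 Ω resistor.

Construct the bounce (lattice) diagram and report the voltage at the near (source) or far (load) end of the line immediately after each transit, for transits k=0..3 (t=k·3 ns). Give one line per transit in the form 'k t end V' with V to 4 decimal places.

Γ_L=-0.714286, Γ_S=0.538462; launch V₁=3·150/650=0.692308
k=0 src: V=0.6923
k=1 load: inc=0.692308, refl=0.692308·-0.714286=-0.4945; V=0.000000+0.692308+-0.494505=0.1978
k=2 src: inc=-0.494505, refl=-0.494505·0.538462=-0.2663; V=0.692308+-0.494505+-0.266272=-0.0685
k=3 load: inc=-0.266272, refl=-0.266272·-0.714286=0.1902; V=0.197802+-0.266272+0.190194=0.1217

0 0 source 0.6923
1 3 load 0.1978
2 6 source -0.0685
3 9 load 0.1217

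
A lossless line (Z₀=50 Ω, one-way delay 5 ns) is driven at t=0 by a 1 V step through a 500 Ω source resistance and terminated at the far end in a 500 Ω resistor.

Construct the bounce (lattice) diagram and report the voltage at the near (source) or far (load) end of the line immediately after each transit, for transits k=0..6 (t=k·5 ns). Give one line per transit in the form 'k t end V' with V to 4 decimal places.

0 0 source 0.0909
1 5 load 0.1653
2 10 source 0.2261
3 15 load 0.2759
4 20 source 0.3167
5 25 load 0.3500
6 30 source 0.3773

Γ_L=0.818182, Γ_S=0.818182; launch V₁=1·50/550=0.090909
k=0 src: V=0.0909
k=1 load: inc=0.090909, refl=0.090909·0.818182=0.0744; V=0.000000+0.090909+0.074380=0.1653
k=2 src: inc=0.074380, refl=0.074380·0.818182=0.0609; V=0.090909+0.074380+0.060856=0.2261
k=3 load: inc=0.060856, refl=0.060856·0.818182=0.0498; V=0.165289+0.060856+0.049792=0.2759
k=4 src: inc=0.049792, refl=0.049792·0.818182=0.0407; V=0.226146+0.049792+0.040739=0.3167
k=5 load: inc=0.040739, refl=0.040739·0.818182=0.0333; V=0.275937+0.040739+0.033332=0.3500
k=6 src: inc=0.033332, refl=0.033332·0.818182=0.0273; V=0.316676+0.033332+0.027271=0.3773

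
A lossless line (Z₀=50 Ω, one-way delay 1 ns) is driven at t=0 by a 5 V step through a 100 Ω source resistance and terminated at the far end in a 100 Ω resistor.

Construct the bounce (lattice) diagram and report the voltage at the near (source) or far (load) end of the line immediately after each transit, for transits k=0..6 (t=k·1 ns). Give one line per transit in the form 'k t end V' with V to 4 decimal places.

Γ_L=0.333333, Γ_S=0.333333; launch V₁=5·50/150=1.666667
k=0 src: V=1.6667
k=1 load: inc=1.666667, refl=1.666667·0.333333=0.5556; V=0.000000+1.666667+0.555556=2.2222
k=2 src: inc=0.555556, refl=0.555556·0.333333=0.1852; V=1.666667+0.555556+0.185185=2.4074
k=3 load: inc=0.185185, refl=0.185185·0.333333=0.0617; V=2.222222+0.185185+0.061728=2.4691
k=4 src: inc=0.061728, refl=0.061728·0.333333=0.0206; V=2.407407+0.061728+0.020576=2.4897
k=5 load: inc=0.020576, refl=0.020576·0.333333=0.0069; V=2.469136+0.020576+0.006859=2.4966
k=6 src: inc=0.006859, refl=0.006859·0.333333=0.0023; V=2.489712+0.006859+0.002286=2.4989

0 0 source 1.6667
1 1 load 2.2222
2 2 source 2.4074
3 3 load 2.4691
4 4 source 2.4897
5 5 load 2.4966
6 6 source 2.4989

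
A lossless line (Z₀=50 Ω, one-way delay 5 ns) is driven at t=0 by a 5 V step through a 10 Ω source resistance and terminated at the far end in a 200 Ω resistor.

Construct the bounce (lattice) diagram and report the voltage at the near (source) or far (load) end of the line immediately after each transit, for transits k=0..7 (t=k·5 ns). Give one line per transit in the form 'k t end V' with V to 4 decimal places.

0 0 source 4.1667
1 5 load 6.6667
2 10 source 5.0000
3 15 load 4.0000
4 20 source 4.6667
5 25 load 5.0667
6 30 source 4.8000
7 35 load 4.6400

Γ_L=0.600000, Γ_S=-0.666667; launch V₁=5·50/60=4.166667
k=0 src: V=4.1667
k=1 load: inc=4.166667, refl=4.166667·0.600000=2.5000; V=0.000000+4.166667+2.500000=6.6667
k=2 src: inc=2.500000, refl=2.500000·-0.666667=-1.6667; V=4.166667+2.500000+-1.666667=5.0000
k=3 load: inc=-1.666667, refl=-1.666667·0.600000=-1.0000; V=6.666667+-1.666667+-1.000000=4.0000
k=4 src: inc=-1.000000, refl=-1.000000·-0.666667=0.6667; V=5.000000+-1.000000+0.666667=4.6667
k=5 load: inc=0.666667, refl=0.666667·0.600000=0.4000; V=4.000000+0.666667+0.400000=5.0667
k=6 src: inc=0.400000, refl=0.400000·-0.666667=-0.2667; V=4.666667+0.400000+-0.266667=4.8000
k=7 load: inc=-0.266667, refl=-0.266667·0.600000=-0.1600; V=5.066667+-0.266667+-0.160000=4.6400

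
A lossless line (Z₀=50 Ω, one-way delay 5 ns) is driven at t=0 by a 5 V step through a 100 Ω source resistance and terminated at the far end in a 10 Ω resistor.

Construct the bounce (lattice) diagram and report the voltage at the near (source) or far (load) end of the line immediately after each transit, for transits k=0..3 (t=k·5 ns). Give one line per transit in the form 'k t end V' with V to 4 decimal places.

0 0 source 1.6667
1 5 load 0.5556
2 10 source 0.1852
3 15 load 0.4321

Γ_L=-0.666667, Γ_S=0.333333; launch V₁=5·50/150=1.666667
k=0 src: V=1.6667
k=1 load: inc=1.666667, refl=1.666667·-0.666667=-1.1111; V=0.000000+1.666667+-1.111111=0.5556
k=2 src: inc=-1.111111, refl=-1.111111·0.333333=-0.3704; V=1.666667+-1.111111+-0.370370=0.1852
k=3 load: inc=-0.370370, refl=-0.370370·-0.666667=0.2469; V=0.555556+-0.370370+0.246914=0.4321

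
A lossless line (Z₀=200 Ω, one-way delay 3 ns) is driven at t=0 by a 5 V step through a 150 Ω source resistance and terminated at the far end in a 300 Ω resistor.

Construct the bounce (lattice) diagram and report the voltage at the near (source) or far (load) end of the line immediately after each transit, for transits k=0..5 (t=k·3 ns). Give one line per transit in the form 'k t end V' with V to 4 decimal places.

Γ_L=0.200000, Γ_S=-0.142857; launch V₁=5·200/350=2.857143
k=0 src: V=2.8571
k=1 load: inc=2.857143, refl=2.857143·0.200000=0.5714; V=0.000000+2.857143+0.571429=3.4286
k=2 src: inc=0.571429, refl=0.571429·-0.142857=-0.0816; V=2.857143+0.571429+-0.081633=3.3469
k=3 load: inc=-0.081633, refl=-0.081633·0.200000=-0.0163; V=3.428571+-0.081633+-0.016327=3.3306
k=4 src: inc=-0.016327, refl=-0.016327·-0.142857=0.0023; V=3.346939+-0.016327+0.002332=3.3329
k=5 load: inc=0.002332, refl=0.002332·0.200000=0.0005; V=3.330612+0.002332+0.000466=3.3334

0 0 source 2.8571
1 3 load 3.4286
2 6 source 3.3469
3 9 load 3.3306
4 12 source 3.3329
5 15 load 3.3334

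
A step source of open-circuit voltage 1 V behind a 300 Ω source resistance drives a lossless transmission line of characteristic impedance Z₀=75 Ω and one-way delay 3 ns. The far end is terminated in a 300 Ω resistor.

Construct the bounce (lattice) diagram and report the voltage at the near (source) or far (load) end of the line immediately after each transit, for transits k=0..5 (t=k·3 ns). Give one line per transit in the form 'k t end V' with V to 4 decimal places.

Γ_L=0.600000, Γ_S=0.600000; launch V₁=1·75/375=0.200000
k=0 src: V=0.2000
k=1 load: inc=0.200000, refl=0.200000·0.600000=0.1200; V=0.000000+0.200000+0.120000=0.3200
k=2 src: inc=0.120000, refl=0.120000·0.600000=0.0720; V=0.200000+0.120000+0.072000=0.3920
k=3 load: inc=0.072000, refl=0.072000·0.600000=0.0432; V=0.320000+0.072000+0.043200=0.4352
k=4 src: inc=0.043200, refl=0.043200·0.600000=0.0259; V=0.392000+0.043200+0.025920=0.4611
k=5 load: inc=0.025920, refl=0.025920·0.600000=0.0156; V=0.435200+0.025920+0.015552=0.4767

0 0 source 0.2000
1 3 load 0.3200
2 6 source 0.3920
3 9 load 0.4352
4 12 source 0.4611
5 15 load 0.4767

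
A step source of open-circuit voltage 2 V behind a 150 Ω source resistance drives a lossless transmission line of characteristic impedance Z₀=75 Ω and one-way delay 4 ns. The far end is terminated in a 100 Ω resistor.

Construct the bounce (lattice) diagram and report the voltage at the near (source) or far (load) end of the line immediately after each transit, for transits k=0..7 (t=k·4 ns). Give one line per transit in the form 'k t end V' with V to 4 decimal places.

0 0 source 0.6667
1 4 load 0.7619
2 8 source 0.7937
3 12 load 0.7982
4 16 source 0.7997
5 20 load 0.7999
6 24 source 0.8000
7 28 load 0.8000

Γ_L=0.142857, Γ_S=0.333333; launch V₁=2·75/225=0.666667
k=0 src: V=0.6667
k=1 load: inc=0.666667, refl=0.666667·0.142857=0.0952; V=0.000000+0.666667+0.095238=0.7619
k=2 src: inc=0.095238, refl=0.095238·0.333333=0.0317; V=0.666667+0.095238+0.031746=0.7937
k=3 load: inc=0.031746, refl=0.031746·0.142857=0.0045; V=0.761905+0.031746+0.004535=0.7982
k=4 src: inc=0.004535, refl=0.004535·0.333333=0.0015; V=0.793651+0.004535+0.001512=0.7997
k=5 load: inc=0.001512, refl=0.001512·0.142857=0.0002; V=0.798186+0.001512+0.000216=0.7999
k=6 src: inc=0.000216, refl=0.000216·0.333333=0.0001; V=0.799698+0.000216+0.000072=0.8000
k=7 load: inc=0.000072, refl=0.000072·0.142857=0.0000; V=0.799914+0.000072+0.000010=0.8000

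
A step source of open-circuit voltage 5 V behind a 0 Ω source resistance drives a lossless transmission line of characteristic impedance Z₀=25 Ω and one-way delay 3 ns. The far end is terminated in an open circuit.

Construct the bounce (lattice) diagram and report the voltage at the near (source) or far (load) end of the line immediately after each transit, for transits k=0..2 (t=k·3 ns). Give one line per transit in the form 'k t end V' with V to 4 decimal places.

Γ_L=1.000000, Γ_S=-1.000000; launch V₁=5·25/25=5.000000
k=0 src: V=5.0000
k=1 load: inc=5.000000, refl=5.000000·1.000000=5.0000; V=0.000000+5.000000+5.000000=10.0000
k=2 src: inc=5.000000, refl=5.000000·-1.000000=-5.0000; V=5.000000+5.000000+-5.000000=5.0000

0 0 source 5.0000
1 3 load 10.0000
2 6 source 5.0000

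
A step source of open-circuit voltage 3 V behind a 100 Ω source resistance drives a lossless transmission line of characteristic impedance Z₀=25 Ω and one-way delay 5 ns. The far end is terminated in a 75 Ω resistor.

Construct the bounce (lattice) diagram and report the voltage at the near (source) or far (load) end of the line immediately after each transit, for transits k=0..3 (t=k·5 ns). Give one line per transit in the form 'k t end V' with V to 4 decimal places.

Γ_L=0.500000, Γ_S=0.600000; launch V₁=3·25/125=0.600000
k=0 src: V=0.6000
k=1 load: inc=0.600000, refl=0.600000·0.500000=0.3000; V=0.000000+0.600000+0.300000=0.9000
k=2 src: inc=0.300000, refl=0.300000·0.600000=0.1800; V=0.600000+0.300000+0.180000=1.0800
k=3 load: inc=0.180000, refl=0.180000·0.500000=0.0900; V=0.900000+0.180000+0.090000=1.1700

0 0 source 0.6000
1 5 load 0.9000
2 10 source 1.0800
3 15 load 1.1700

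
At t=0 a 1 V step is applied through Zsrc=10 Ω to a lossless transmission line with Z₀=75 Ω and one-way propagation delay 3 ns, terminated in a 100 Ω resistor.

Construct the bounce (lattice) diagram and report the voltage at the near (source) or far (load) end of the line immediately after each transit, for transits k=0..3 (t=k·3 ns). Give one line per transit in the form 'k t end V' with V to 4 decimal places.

Γ_L=0.142857, Γ_S=-0.764706; launch V₁=1·75/85=0.882353
k=0 src: V=0.8824
k=1 load: inc=0.882353, refl=0.882353·0.142857=0.1261; V=0.000000+0.882353+0.126050=1.0084
k=2 src: inc=0.126050, refl=0.126050·-0.764706=-0.0964; V=0.882353+0.126050+-0.096391=0.9120
k=3 load: inc=-0.096391, refl=-0.096391·0.142857=-0.0138; V=1.008403+-0.096391+-0.013770=0.8982

0 0 source 0.8824
1 3 load 1.0084
2 6 source 0.9120
3 9 load 0.8982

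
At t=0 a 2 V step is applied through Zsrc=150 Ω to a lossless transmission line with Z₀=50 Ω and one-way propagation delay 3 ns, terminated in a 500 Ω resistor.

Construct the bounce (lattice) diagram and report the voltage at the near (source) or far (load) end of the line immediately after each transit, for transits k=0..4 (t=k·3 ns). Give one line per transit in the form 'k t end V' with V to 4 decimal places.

0 0 source 0.5000
1 3 load 0.9091
2 6 source 1.1136
3 9 load 1.2810
4 12 source 1.3647

Γ_L=0.818182, Γ_S=0.500000; launch V₁=2·50/200=0.500000
k=0 src: V=0.5000
k=1 load: inc=0.500000, refl=0.500000·0.818182=0.4091; V=0.000000+0.500000+0.409091=0.9091
k=2 src: inc=0.409091, refl=0.409091·0.500000=0.2045; V=0.500000+0.409091+0.204545=1.1136
k=3 load: inc=0.204545, refl=0.204545·0.818182=0.1674; V=0.909091+0.204545+0.167355=1.2810
k=4 src: inc=0.167355, refl=0.167355·0.500000=0.0837; V=1.113636+0.167355+0.083678=1.3647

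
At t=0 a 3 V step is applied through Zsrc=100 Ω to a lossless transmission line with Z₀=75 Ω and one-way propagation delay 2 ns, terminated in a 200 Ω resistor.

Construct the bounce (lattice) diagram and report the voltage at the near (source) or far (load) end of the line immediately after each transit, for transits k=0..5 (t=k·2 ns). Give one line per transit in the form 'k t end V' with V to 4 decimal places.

0 0 source 1.2857
1 2 load 1.8701
2 4 source 1.9536
3 6 load 1.9916
4 8 source 1.9970
5 10 load 1.9995

Γ_L=0.454545, Γ_S=0.142857; launch V₁=3·75/175=1.285714
k=0 src: V=1.2857
k=1 load: inc=1.285714, refl=1.285714·0.454545=0.5844; V=0.000000+1.285714+0.584416=1.8701
k=2 src: inc=0.584416, refl=0.584416·0.142857=0.0835; V=1.285714+0.584416+0.083488=1.9536
k=3 load: inc=0.083488, refl=0.083488·0.454545=0.0379; V=1.870130+0.083488+0.037949=1.9916
k=4 src: inc=0.037949, refl=0.037949·0.142857=0.0054; V=1.953618+0.037949+0.005421=1.9970
k=5 load: inc=0.005421, refl=0.005421·0.454545=0.0025; V=1.991567+0.005421+0.002464=1.9995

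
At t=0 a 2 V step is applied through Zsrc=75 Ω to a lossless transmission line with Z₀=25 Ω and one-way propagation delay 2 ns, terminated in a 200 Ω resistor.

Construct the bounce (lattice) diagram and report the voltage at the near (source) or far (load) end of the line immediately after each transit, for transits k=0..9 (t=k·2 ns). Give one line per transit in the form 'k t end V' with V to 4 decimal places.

0 0 source 0.5000
1 2 load 0.8889
2 4 source 1.0833
3 6 load 1.2346
4 8 source 1.3102
5 10 load 1.3690
6 12 source 1.3984
7 14 load 1.4213
8 16 source 1.4327
9 18 load 1.4416

Γ_L=0.777778, Γ_S=0.500000; launch V₁=2·25/100=0.500000
k=0 src: V=0.5000
k=1 load: inc=0.500000, refl=0.500000·0.777778=0.3889; V=0.000000+0.500000+0.388889=0.8889
k=2 src: inc=0.388889, refl=0.388889·0.500000=0.1944; V=0.500000+0.388889+0.194444=1.0833
k=3 load: inc=0.194444, refl=0.194444·0.777778=0.1512; V=0.888889+0.194444+0.151235=1.2346
k=4 src: inc=0.151235, refl=0.151235·0.500000=0.0756; V=1.083333+0.151235+0.075617=1.3102
k=5 load: inc=0.075617, refl=0.075617·0.777778=0.0588; V=1.234568+0.075617+0.058813=1.3690
k=6 src: inc=0.058813, refl=0.058813·0.500000=0.0294; V=1.310185+0.058813+0.029407=1.3984
k=7 load: inc=0.029407, refl=0.029407·0.777778=0.0229; V=1.368999+0.029407+0.022872=1.4213
k=8 src: inc=0.022872, refl=0.022872·0.500000=0.0114; V=1.398405+0.022872+0.011436=1.4327
k=9 load: inc=0.011436, refl=0.011436·0.777778=0.0089; V=1.421277+0.011436+0.008895=1.4416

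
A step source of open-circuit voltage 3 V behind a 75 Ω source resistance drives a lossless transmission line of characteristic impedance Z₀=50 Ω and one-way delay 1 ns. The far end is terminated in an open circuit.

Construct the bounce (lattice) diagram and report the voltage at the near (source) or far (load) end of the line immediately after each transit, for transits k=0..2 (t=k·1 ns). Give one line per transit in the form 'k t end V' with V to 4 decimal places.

0 0 source 1.2000
1 1 load 2.4000
2 2 source 2.6400

Γ_L=1.000000, Γ_S=0.200000; launch V₁=3·50/125=1.200000
k=0 src: V=1.2000
k=1 load: inc=1.200000, refl=1.200000·1.000000=1.2000; V=0.000000+1.200000+1.200000=2.4000
k=2 src: inc=1.200000, refl=1.200000·0.200000=0.2400; V=1.200000+1.200000+0.240000=2.6400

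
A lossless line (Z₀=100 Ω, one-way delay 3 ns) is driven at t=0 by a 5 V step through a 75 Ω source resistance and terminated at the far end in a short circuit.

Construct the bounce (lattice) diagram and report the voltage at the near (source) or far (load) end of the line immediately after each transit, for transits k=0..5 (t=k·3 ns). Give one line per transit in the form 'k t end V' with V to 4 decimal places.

Γ_L=-1.000000, Γ_S=-0.142857; launch V₁=5·100/175=2.857143
k=0 src: V=2.8571
k=1 load: inc=2.857143, refl=2.857143·-1.000000=-2.8571; V=0.000000+2.857143+-2.857143=0.0000
k=2 src: inc=-2.857143, refl=-2.857143·-0.142857=0.4082; V=2.857143+-2.857143+0.408163=0.4082
k=3 load: inc=0.408163, refl=0.408163·-1.000000=-0.4082; V=0.000000+0.408163+-0.408163=0.0000
k=4 src: inc=-0.408163, refl=-0.408163·-0.142857=0.0583; V=0.408163+-0.408163+0.058309=0.0583
k=5 load: inc=0.058309, refl=0.058309·-1.000000=-0.0583; V=0.000000+0.058309+-0.058309=0.0000

0 0 source 2.8571
1 3 load 0.0000
2 6 source 0.4082
3 9 load 0.0000
4 12 source 0.0583
5 15 load 0.0000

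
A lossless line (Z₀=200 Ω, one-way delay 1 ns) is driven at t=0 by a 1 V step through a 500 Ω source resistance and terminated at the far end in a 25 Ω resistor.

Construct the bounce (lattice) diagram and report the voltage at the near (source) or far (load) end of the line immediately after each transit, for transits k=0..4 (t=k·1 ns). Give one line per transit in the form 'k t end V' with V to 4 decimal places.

0 0 source 0.2857
1 1 load 0.0635
2 2 source -0.0317
3 3 load 0.0423
4 4 source 0.0741

Γ_L=-0.777778, Γ_S=0.428571; launch V₁=1·200/700=0.285714
k=0 src: V=0.2857
k=1 load: inc=0.285714, refl=0.285714·-0.777778=-0.2222; V=0.000000+0.285714+-0.222222=0.0635
k=2 src: inc=-0.222222, refl=-0.222222·0.428571=-0.0952; V=0.285714+-0.222222+-0.095238=-0.0317
k=3 load: inc=-0.095238, refl=-0.095238·-0.777778=0.0741; V=0.063492+-0.095238+0.074074=0.0423
k=4 src: inc=0.074074, refl=0.074074·0.428571=0.0317; V=-0.031746+0.074074+0.031746=0.0741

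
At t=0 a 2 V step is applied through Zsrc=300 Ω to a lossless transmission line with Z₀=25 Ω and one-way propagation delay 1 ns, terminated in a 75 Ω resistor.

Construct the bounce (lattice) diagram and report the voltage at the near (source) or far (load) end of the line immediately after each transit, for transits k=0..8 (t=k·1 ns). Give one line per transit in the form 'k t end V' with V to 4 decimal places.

Γ_L=0.500000, Γ_S=0.846154; launch V₁=2·25/325=0.153846
k=0 src: V=0.1538
k=1 load: inc=0.153846, refl=0.153846·0.500000=0.0769; V=0.000000+0.153846+0.076923=0.2308
k=2 src: inc=0.076923, refl=0.076923·0.846154=0.0651; V=0.153846+0.076923+0.065089=0.2959
k=3 load: inc=0.065089, refl=0.065089·0.500000=0.0325; V=0.230769+0.065089+0.032544=0.3284
k=4 src: inc=0.032544, refl=0.032544·0.846154=0.0275; V=0.295858+0.032544+0.027538=0.3559
k=5 load: inc=0.027538, refl=0.027538·0.500000=0.0138; V=0.328402+0.027538+0.013769=0.3697
k=6 src: inc=0.013769, refl=0.013769·0.846154=0.0117; V=0.355940+0.013769+0.011651=0.3814
k=7 load: inc=0.011651, refl=0.011651·0.500000=0.0058; V=0.369709+0.011651+0.005825=0.3872
k=8 src: inc=0.005825, refl=0.005825·0.846154=0.0049; V=0.381359+0.005825+0.004929=0.3921

0 0 source 0.1538
1 1 load 0.2308
2 2 source 0.2959
3 3 load 0.3284
4 4 source 0.3559
5 5 load 0.3697
6 6 source 0.3814
7 7 load 0.3872
8 8 source 0.3921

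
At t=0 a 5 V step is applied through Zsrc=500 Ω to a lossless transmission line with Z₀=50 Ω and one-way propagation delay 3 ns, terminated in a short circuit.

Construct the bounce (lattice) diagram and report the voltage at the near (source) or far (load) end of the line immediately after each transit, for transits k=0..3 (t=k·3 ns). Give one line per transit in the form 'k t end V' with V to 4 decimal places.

0 0 source 0.4545
1 3 load 0.0000
2 6 source -0.3719
3 9 load 0.0000

Γ_L=-1.000000, Γ_S=0.818182; launch V₁=5·50/550=0.454545
k=0 src: V=0.4545
k=1 load: inc=0.454545, refl=0.454545·-1.000000=-0.4545; V=0.000000+0.454545+-0.454545=0.0000
k=2 src: inc=-0.454545, refl=-0.454545·0.818182=-0.3719; V=0.454545+-0.454545+-0.371901=-0.3719
k=3 load: inc=-0.371901, refl=-0.371901·-1.000000=0.3719; V=0.000000+-0.371901+0.371901=0.0000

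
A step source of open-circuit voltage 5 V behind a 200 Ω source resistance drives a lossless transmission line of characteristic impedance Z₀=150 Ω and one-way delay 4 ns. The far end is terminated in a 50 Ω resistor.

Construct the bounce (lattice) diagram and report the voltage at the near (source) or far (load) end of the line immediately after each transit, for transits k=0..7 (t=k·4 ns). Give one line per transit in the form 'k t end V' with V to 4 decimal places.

0 0 source 2.1429
1 4 load 1.0714
2 8 source 0.9184
3 12 load 0.9949
4 16 source 1.0058
5 20 load 1.0004
6 24 source 0.9996
7 28 load 1.0000

Γ_L=-0.500000, Γ_S=0.142857; launch V₁=5·150/350=2.142857
k=0 src: V=2.1429
k=1 load: inc=2.142857, refl=2.142857·-0.500000=-1.0714; V=0.000000+2.142857+-1.071429=1.0714
k=2 src: inc=-1.071429, refl=-1.071429·0.142857=-0.1531; V=2.142857+-1.071429+-0.153061=0.9184
k=3 load: inc=-0.153061, refl=-0.153061·-0.500000=0.0765; V=1.071429+-0.153061+0.076531=0.9949
k=4 src: inc=0.076531, refl=0.076531·0.142857=0.0109; V=0.918367+0.076531+0.010933=1.0058
k=5 load: inc=0.010933, refl=0.010933·-0.500000=-0.0055; V=0.994898+0.010933+-0.005466=1.0004
k=6 src: inc=-0.005466, refl=-0.005466·0.142857=-0.0008; V=1.005831+-0.005466+-0.000781=0.9996
k=7 load: inc=-0.000781, refl=-0.000781·-0.500000=0.0004; V=1.000364+-0.000781+0.000390=1.0000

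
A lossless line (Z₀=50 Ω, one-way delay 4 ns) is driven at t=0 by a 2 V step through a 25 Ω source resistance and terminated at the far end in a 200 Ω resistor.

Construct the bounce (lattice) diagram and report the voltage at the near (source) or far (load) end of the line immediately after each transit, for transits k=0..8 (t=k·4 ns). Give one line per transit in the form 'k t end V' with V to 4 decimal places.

0 0 source 1.3333
1 4 load 2.1333
2 8 source 1.8667
3 12 load 1.7067
4 16 source 1.7600
5 20 load 1.7920
6 24 source 1.7813
7 28 load 1.7749
8 32 source 1.7771

Γ_L=0.600000, Γ_S=-0.333333; launch V₁=2·50/75=1.333333
k=0 src: V=1.3333
k=1 load: inc=1.333333, refl=1.333333·0.600000=0.8000; V=0.000000+1.333333+0.800000=2.1333
k=2 src: inc=0.800000, refl=0.800000·-0.333333=-0.2667; V=1.333333+0.800000+-0.266667=1.8667
k=3 load: inc=-0.266667, refl=-0.266667·0.600000=-0.1600; V=2.133333+-0.266667+-0.160000=1.7067
k=4 src: inc=-0.160000, refl=-0.160000·-0.333333=0.0533; V=1.866667+-0.160000+0.053333=1.7600
k=5 load: inc=0.053333, refl=0.053333·0.600000=0.0320; V=1.706667+0.053333+0.032000=1.7920
k=6 src: inc=0.032000, refl=0.032000·-0.333333=-0.0107; V=1.760000+0.032000+-0.010667=1.7813
k=7 load: inc=-0.010667, refl=-0.010667·0.600000=-0.0064; V=1.792000+-0.010667+-0.006400=1.7749
k=8 src: inc=-0.006400, refl=-0.006400·-0.333333=0.0021; V=1.781333+-0.006400+0.002133=1.7771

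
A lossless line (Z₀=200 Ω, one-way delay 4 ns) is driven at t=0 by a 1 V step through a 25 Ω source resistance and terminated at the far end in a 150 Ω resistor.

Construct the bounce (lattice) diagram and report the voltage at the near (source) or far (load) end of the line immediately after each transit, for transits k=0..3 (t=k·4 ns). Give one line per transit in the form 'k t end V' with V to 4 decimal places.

Γ_L=-0.142857, Γ_S=-0.777778; launch V₁=1·200/225=0.888889
k=0 src: V=0.8889
k=1 load: inc=0.888889, refl=0.888889·-0.142857=-0.1270; V=0.000000+0.888889+-0.126984=0.7619
k=2 src: inc=-0.126984, refl=-0.126984·-0.777778=0.0988; V=0.888889+-0.126984+0.098765=0.8607
k=3 load: inc=0.098765, refl=0.098765·-0.142857=-0.0141; V=0.761905+0.098765+-0.014109=0.8466

0 0 source 0.8889
1 4 load 0.7619
2 8 source 0.8607
3 12 load 0.8466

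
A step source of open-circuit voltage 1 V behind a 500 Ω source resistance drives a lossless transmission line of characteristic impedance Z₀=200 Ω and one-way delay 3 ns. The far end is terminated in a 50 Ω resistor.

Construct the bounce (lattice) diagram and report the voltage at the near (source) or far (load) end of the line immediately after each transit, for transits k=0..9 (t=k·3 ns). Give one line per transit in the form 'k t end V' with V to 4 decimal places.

0 0 source 0.2857
1 3 load 0.1143
2 6 source 0.0408
3 9 load 0.0849
4 12 source 0.1038
5 15 load 0.0925
6 18 source 0.0876
7 21 load 0.0905
8 24 source 0.0918
9 27 load 0.0910

Γ_L=-0.600000, Γ_S=0.428571; launch V₁=1·200/700=0.285714
k=0 src: V=0.2857
k=1 load: inc=0.285714, refl=0.285714·-0.600000=-0.1714; V=0.000000+0.285714+-0.171429=0.1143
k=2 src: inc=-0.171429, refl=-0.171429·0.428571=-0.0735; V=0.285714+-0.171429+-0.073469=0.0408
k=3 load: inc=-0.073469, refl=-0.073469·-0.600000=0.0441; V=0.114286+-0.073469+0.044082=0.0849
k=4 src: inc=0.044082, refl=0.044082·0.428571=0.0189; V=0.040816+0.044082+0.018892=0.1038
k=5 load: inc=0.018892, refl=0.018892·-0.600000=-0.0113; V=0.084898+0.018892+-0.011335=0.0925
k=6 src: inc=-0.011335, refl=-0.011335·0.428571=-0.0049; V=0.103790+-0.011335+-0.004858=0.0876
k=7 load: inc=-0.004858, refl=-0.004858·-0.600000=0.0029; V=0.092455+-0.004858+0.002915=0.0905
k=8 src: inc=0.002915, refl=0.002915·0.428571=0.0012; V=0.087597+0.002915+0.001249=0.0918
k=9 load: inc=0.001249, refl=0.001249·-0.600000=-0.0007; V=0.090512+0.001249+-0.000750=0.0910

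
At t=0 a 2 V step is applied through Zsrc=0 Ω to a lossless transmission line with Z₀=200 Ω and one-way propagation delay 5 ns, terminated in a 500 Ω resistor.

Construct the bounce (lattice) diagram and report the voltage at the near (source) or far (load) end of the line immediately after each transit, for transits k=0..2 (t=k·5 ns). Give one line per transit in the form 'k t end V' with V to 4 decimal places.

0 0 source 2.0000
1 5 load 2.8571
2 10 source 2.0000

Γ_L=0.428571, Γ_S=-1.000000; launch V₁=2·200/200=2.000000
k=0 src: V=2.0000
k=1 load: inc=2.000000, refl=2.000000·0.428571=0.8571; V=0.000000+2.000000+0.857143=2.8571
k=2 src: inc=0.857143, refl=0.857143·-1.000000=-0.8571; V=2.000000+0.857143+-0.857143=2.0000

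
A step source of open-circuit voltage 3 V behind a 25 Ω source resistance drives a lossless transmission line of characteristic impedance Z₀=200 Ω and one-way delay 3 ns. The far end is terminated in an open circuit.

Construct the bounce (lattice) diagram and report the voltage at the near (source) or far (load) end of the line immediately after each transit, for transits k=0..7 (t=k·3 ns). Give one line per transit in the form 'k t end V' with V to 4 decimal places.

Γ_L=1.000000, Γ_S=-0.777778; launch V₁=3·200/225=2.666667
k=0 src: V=2.6667
k=1 load: inc=2.666667, refl=2.666667·1.000000=2.6667; V=0.000000+2.666667+2.666667=5.3333
k=2 src: inc=2.666667, refl=2.666667·-0.777778=-2.0741; V=2.666667+2.666667+-2.074074=3.2593
k=3 load: inc=-2.074074, refl=-2.074074·1.000000=-2.0741; V=5.333333+-2.074074+-2.074074=1.1852
k=4 src: inc=-2.074074, refl=-2.074074·-0.777778=1.6132; V=3.259259+-2.074074+1.613169=2.7984
k=5 load: inc=1.613169, refl=1.613169·1.000000=1.6132; V=1.185185+1.613169+1.613169=4.4115
k=6 src: inc=1.613169, refl=1.613169·-0.777778=-1.2547; V=2.798354+1.613169+-1.254687=3.1568
k=7 load: inc=-1.254687, refl=-1.254687·1.000000=-1.2547; V=4.411523+-1.254687+-1.254687=1.9021

0 0 source 2.6667
1 3 load 5.3333
2 6 source 3.2593
3 9 load 1.1852
4 12 source 2.7984
5 15 load 4.4115
6 18 source 3.1568
7 21 load 1.9021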